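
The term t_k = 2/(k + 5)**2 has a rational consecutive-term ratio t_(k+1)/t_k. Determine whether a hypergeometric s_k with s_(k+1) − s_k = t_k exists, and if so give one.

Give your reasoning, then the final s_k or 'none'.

not Gosper-summable; s_k does not exist

r(k) = (k + 5)**2/(k + 6)**2 after simplifying.
So A=k**2 + 10*k + 25 and B=k**2 + 12*k + 36, with C=1.
f must satisfy (k**2 + 10*k + 25)·f(k+1) − (k**2 + 10*k + 25)·f(k) = 1.
deg f ≤ 0 (via 2,2,0).
f = c0 ⇒ A·f(k+1) − B(k−1)·f(k) − C = -1. The system {-1 = 0} is inconsistent; no antidifference.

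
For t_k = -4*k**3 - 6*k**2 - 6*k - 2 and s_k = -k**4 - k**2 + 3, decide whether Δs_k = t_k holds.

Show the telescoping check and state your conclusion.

s_(k+1) = -(k + 1)**4 - (k + 1)**2 + 3
s_(k+1) − s_k = k**4 + k**2 - (k + 1)**4 - (k + 1)**2
(s_(k+1) − s_k) − t_k = 0

valid; difference matches t_k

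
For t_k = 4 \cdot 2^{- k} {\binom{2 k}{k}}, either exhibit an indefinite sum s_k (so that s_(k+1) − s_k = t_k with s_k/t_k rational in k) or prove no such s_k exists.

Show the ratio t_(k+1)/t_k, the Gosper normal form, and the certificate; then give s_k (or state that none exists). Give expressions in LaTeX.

t_(k+1)/t_k = (2*k + 1)/(k + 1).
A = 2*k + 1, B = k + 1, C = 1.
Set up (2*k + 1)·f(k+1) − (k)·f(k) − (1) = 0.
deg f ≤ -1 (via 1,1,0).
d = -1 < 0 ⇒ no nonzero polynomial f; not summable.

none (Gosper's algorithm certifies no s_k)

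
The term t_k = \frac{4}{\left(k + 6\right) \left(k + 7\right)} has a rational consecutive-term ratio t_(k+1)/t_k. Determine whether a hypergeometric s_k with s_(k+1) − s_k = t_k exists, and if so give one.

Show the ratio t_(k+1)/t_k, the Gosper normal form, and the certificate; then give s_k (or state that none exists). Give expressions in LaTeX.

s_k = \frac{2 k}{3 \left(k + 6\right)}

Compute t_(k+1)/t_k: get (k + 6)/(k + 8).
A = k + 6, B = k + 8, C = 1.
Solve (k + 6)·f(k+1) − (k + 7)·f(k) = 1.
Bound: deg f ≤ 1.
Coefficient equations give f(k) = k/6.
Get s_k = R·t_k = 2*k/(3*(k + 6)) with R(k) = B(k−1)f(k)/C(k) = k*(k + 7)/6.
Check: Δs_k = 4/(k**2 + 13*k + 42). ✓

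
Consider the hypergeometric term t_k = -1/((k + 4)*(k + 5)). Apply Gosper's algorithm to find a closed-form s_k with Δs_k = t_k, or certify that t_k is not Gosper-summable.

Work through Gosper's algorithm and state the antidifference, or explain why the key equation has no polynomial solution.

s_k = -k/(4*k + 16)

r(k) = (k + 4)/(k + 6) after simplifying.
Take A(k)=k + 4, B(k)=k + 6, C(k)=1.
Need (k + 4)·f(k+1) − (k + 5)·f(k) = 1.
Bound: deg f ≤ 1.
Coefficient equations give f(k) = k/4.
Get s_k = R·t_k = -k/(4*k + 16) with R(k) = B(k−1)f(k)/C(k) = k*(k + 5)/4.
s_(k+1) − s_k = -1/(k**2 + 9*k + 20) = t_k.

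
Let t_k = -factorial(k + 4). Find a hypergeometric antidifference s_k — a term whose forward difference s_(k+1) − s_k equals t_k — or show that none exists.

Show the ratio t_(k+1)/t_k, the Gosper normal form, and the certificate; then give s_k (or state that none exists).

Ratio r(k) = k + 5.
Normal form (A,B,C) = (k + 5, 1, 1).
Solve (k + 5)·f(k+1) − (1)·f(k) = 1.
deg f ≤ -1 (via 1,0,0).
Negative degree bound (-1): no f exists, t_k not Gosper-summable.

none (Gosper's algorithm certifies no s_k)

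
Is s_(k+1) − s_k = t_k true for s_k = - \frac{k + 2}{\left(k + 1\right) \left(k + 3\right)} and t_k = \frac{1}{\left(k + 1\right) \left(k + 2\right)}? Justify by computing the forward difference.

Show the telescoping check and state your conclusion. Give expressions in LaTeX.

s_(k+1) = (-k - 3)/((k + 2)*(k + 4))
s_(k+1) − s_k = (k**2 + 5*k + 7)/(k**4 + 10*k**3 + 35*k**2 + 50*k + 24)
(s_(k+1) − s_k) − t_k = (-2*k - 5)/(k**4 + 10*k**3 + 35*k**2 + 50*k + 24)

Invalid: residual \frac{- 2 k - 5}{k^{4} + 10 k^{3} + 35 k^{2} + 50 k + 24} ≠ 0.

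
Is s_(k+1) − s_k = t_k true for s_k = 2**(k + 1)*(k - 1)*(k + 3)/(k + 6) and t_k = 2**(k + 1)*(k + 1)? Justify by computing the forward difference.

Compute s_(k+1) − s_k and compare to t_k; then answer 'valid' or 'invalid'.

s_(k+1) = 2**(k + 2)*k*(k + 4)/(k + 7)
s_(k+1) − s_k = 2**(k + 1)*(k**3 + 11*k**2 + 37*k + 21)/(k**2 + 13*k + 42)
(s_(k+1) − s_k) − t_k = 6*2**k*(-k**2 - 6*k - 7)/(k**2 + 13*k + 42)

Invalid: residual 6*2**k*(-k**2 - 6*k - 7)/(k**2 + 13*k + 42) ≠ 0.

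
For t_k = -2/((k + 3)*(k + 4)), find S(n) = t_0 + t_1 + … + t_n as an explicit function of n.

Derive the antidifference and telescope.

The ratio is (k + 3)/(k + 5).
A = k + 3, B = k + 5, C = 1.
Key eq: (k + 3)·f(k+1) = (k + 4)·f(k) + (1).
d = 1 from the (1,1,0) case.
Solving with deg f ≤ 1: f(k) = k/3.
Then R = B(k−1)f/C = k*(k + 4)/3, so s_k = R(k)·t_k = -2*k/(3*k + 9).
Δs = -2/(k**2 + 7*k + 12), as required.
s_(n+1) = 2*(-n - 1)/(3*(n + 4)) and s_(0) = 0, so S(n) = 2*(-n - 1)/(3*(n + 4)).

S(n) = 2*(-n - 1)/(3*(n + 4))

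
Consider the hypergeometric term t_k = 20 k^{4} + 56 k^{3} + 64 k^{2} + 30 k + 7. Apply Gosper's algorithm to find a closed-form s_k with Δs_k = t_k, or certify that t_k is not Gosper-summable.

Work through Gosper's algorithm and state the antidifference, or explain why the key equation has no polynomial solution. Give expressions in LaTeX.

s_k = k \left(4 k^{4} + 4 k^{3} - 3 k + 2\right)

The ratio is (20*k**4 + 136*k**3 + 352*k**2 + 406*k + 177)/(20*k**4 + 56*k**3 + 64*k**2 + 30*k + 7).
Gosper form: A/B · C(k+1)/C(k) with A=1, B=1, C=k**4 + 14*k**3/5 + 16*k**2/5 + 3*k/2 + 7/20.
f must satisfy (1)·f(k+1) − (1)·f(k) = k**4 + 14*k**3/5 + 16*k**2/5 + 3*k/2 + 7/20.
deg f ≤ 5 (via 0,0,4).
Solving with deg f ≤ 5: f(k) = k*(4*k**4 + 4*k**3 - 3*k + 2)/20.
So s_k = (B(k−1)f/C)·t_k = (k*(4*k**4 + 4*k**3 - 3*k + 2)/(20*k**4 + 56*k**3 + 64*k**2 + 30*k + 7))·t_k = k*(4*k**4 + 4*k**3 - 3*k + 2).
Verify: 20*k**4 + 56*k**3 + 64*k**2 + 30*k + 7 matches t_k.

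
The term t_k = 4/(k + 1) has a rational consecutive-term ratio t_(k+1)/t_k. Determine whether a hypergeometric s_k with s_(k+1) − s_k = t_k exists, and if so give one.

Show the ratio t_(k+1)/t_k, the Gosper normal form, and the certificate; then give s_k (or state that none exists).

none (Gosper's algorithm certifies no s_k)

Compute t_(k+1)/t_k: get (k + 1)/(k + 2).
A = k + 1, B = k + 2, C = 1.
Need (k + 1)·f(k+1) − (k + 1)·f(k) = 1.
Bound: deg f ≤ 0.
Write f(k) = c0. Then LHS − RHS = -1, requiring -1 = 0: contradictory. No certificate.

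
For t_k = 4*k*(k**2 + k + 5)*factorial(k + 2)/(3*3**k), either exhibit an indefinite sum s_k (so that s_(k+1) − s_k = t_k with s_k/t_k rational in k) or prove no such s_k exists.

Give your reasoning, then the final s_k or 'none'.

s_k = 4*(k**2 - k - 1)*factorial(k + 2)/3**k

The ratio is (k + 1)*(k + 3)*(k + (k + 1)**2 + 6)/(3*k*(k**2 + k + 5)).
Take A(k)=k/3 + 1, B(k)=1, C(k)=k**3 + k**2 + 5*k.
Set up (k/3 + 1)·f(k+1) − (1)·f(k) − (k**3 + k**2 + 5*k) = 0.
Bound: deg f ≤ 2.
Coefficient equations give f(k) = 3*(k**2 - k - 1).
So s_k = (B(k−1)f/C)·t_k = (3*(k**2 - k - 1)/(k*(k**2 + k + 5)))·t_k = 4*(k**2 - k - 1)*factorial(k + 2)/3**k.
Verify: 4*k*(k**2 + k + 5)*factorial(k + 2)/(3*3**k) matches t_k.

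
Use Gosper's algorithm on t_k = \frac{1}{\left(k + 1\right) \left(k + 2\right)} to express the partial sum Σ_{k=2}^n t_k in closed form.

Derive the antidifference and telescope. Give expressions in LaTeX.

S(n) = \frac{n - 1}{3 \left(n + 2\right)}

Compute t_(k+1)/t_k: get (k + 1)/(k + 3).
Normal form (A,B,C) = (k + 1, k + 3, 1).
Need (k + 1)·f(k+1) − (k + 2)·f(k) = 1.
From deg A=1, deg B=1, deg C=0: d=1.
A polynomial solution: f(k) = k.
So s_k = (B(k−1)f/C)·t_k = (k*(k + 2))·t_k = k/(k + 1).
Δs = 1/(k**2 + 3*k + 2), as required.
s_(n+1) = (n + 1)/(n + 2) and s_(2) = 2/3, so S(n) = (n - 1)/(3*(n + 2)).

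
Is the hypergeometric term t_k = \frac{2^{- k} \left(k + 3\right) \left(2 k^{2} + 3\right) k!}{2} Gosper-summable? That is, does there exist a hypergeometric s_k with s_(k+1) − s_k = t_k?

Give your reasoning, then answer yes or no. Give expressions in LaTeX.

The ratio is (k + 1)*(k + 4)*(2*(k + 1)**2 + 3)/(2*(k + 3)*(2*k**2 + 3)).
Factor: A=k/2 + 1/2; B=1; C=k**3 + 3*k**2 + 3*k/2 + 9/2.
Set up (k/2 + 1/2)·f(k+1) − (1)·f(k) − (k**3 + 3*k**2 + 3*k/2 + 9/2) = 0.
deg f ≤ 2 (via 1,0,3).
Coefficient equations give f(k) = 2*k**2 + 4*k - 3.
So s_k = (B(k−1)f/C)·t_k = (2*(2*k**2 + 4*k - 3)/((k + 3)*(2*k**2 + 3)))·t_k = (2*k**2 + 4*k - 3)*factorial(k)/2**k.
Verify: (k + 3)*(2*k**2 + 3)*factorial(k)/(2*2**k) matches t_k.

Yes. s_k = 2^{- k} \left(2 k^{2} + 4 k - 3\right) k!.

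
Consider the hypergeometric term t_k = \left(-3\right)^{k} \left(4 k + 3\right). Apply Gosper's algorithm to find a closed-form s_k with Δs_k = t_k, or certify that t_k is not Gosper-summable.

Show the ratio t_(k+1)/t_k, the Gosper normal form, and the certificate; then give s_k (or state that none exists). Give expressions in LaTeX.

s_k = - \left(-3\right)^{k} k

Step 1: r(k) = 3*(-4*k - 7)/(4*k + 3).
A = -3, B = 1, C = k + 3/4.
Solve (-3)·f(k+1) − (1)·f(k) = k + 3/4.
Degrees (0,0,1) ⇒ d ≤ 1.
Solving with deg f ≤ 1: f(k) = -k/4.
Certificate R = B(k−1)f/C = -k/(4*k + 3) gives s_k = -(-3)**k*k.
s_(k+1) − s_k = (-3)**k*(4*k + 3) = t_k.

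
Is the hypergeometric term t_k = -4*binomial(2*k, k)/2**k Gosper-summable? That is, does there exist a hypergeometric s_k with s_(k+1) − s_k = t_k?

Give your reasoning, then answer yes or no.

No — negative degree bound, so no certificate f.

r(k) = (2*k + 1)/(k + 1) after simplifying.
Factor: A=2*k + 1; B=k + 1; C=1.
Need (2*k + 1)·f(k+1) − (k)·f(k) = 1.
From deg A=1, deg B=1, deg C=0: d=-1.
d = -1 < 0 ⇒ no nonzero polynomial f; not summable.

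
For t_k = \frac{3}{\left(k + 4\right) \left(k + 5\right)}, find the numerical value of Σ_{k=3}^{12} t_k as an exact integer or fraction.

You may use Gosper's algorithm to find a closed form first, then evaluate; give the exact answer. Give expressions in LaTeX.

Σ = 30/119

Step 1: r(k) = (k + 4)/(k + 6).
Factor: A=k + 4; B=k + 6; C=1.
Key eq: (k + 4)·f(k+1) = (k + 5)·f(k) + (1).
Degrees (1,1,0) ⇒ d ≤ 1.
A polynomial solution: f(k) = k/4.
Then R = B(k−1)f/C = k*(k + 5)/4, so s_k = R(k)·t_k = 3*k/(4*(k + 4)).
s_(k+1) − s_k = 3/(k**2 + 9*k + 20) = t_k.
Sum = s_(13) − s_(3); s_(13) = 39/68, s_(3) = 9/28 ⇒ 30/119.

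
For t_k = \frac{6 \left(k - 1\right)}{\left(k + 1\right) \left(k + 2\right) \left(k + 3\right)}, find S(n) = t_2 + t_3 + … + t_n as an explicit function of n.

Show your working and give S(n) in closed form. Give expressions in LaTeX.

The ratio is k*(k + 1)/((k - 1)*(k + 4)).
Factor: A=k + 1; B=k + 4; C=k - 1.
Set up (k + 1)·f(k+1) − (k + 3)·f(k) − (k - 1) = 0.
Bound: deg f ≤ 2.
Match coefficients ⇒ f(k) = -k.
Then R = B(k−1)f/C = -k*(k + 3)/(k - 1), so s_k = R(k)·t_k = -6*k/((k + 1)*(k + 2)).
Check: Δs_k = 6*(k - 1)/(k**3 + 6*k**2 + 11*k + 6). ✓
Evaluate: s_(n+1) = 6*(-n - 1)/(n**2 + 5*n + 6); subtract s_(2) = -1 ⇒ S(n) = n*(n - 1)/(n**2 + 5*n + 6).

S(n) = \frac{n \left(n - 1\right)}{n^{2} + 5 n + 6}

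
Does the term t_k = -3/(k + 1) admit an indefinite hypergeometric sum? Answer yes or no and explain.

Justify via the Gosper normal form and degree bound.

Ratio r(k) = (k + 1)/(k + 2).
So A=k + 1 and B=k + 2, with C=1.
Need (k + 1)·f(k+1) − (k + 1)·f(k) = 1.
Bound: deg f ≤ 0.
f = c0 ⇒ A·f(k+1) − B(k−1)·f(k) − C = -1. The system {-1 = 0} is inconsistent; no antidifference.

No. Not Gosper-summable.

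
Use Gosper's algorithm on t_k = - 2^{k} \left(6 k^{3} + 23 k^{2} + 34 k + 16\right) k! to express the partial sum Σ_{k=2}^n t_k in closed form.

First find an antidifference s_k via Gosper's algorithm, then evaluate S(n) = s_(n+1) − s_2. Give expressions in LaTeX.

Compute t_(k+1)/t_k: get 2*(6*k**4 + 47*k**3 + 139*k**2 + 177*k + 79)/(6*k**3 + 23*k**2 + 34*k + 16).
Take A(k)=2*k + 2, B(k)=1, C(k)=k**3 + 23*k**2/6 + 17*k/3 + 8/3.
Set up (2*k + 2)·f(k+1) − (1)·f(k) − (k**3 + 23*k**2/6 + 17*k/3 + 8/3) = 0.
Bound: deg f ≤ 2.
Solve for f: f(k) = (3*k**2 + 4*k + 2)/6 (degree 2 ≤ 2).
Certificate R = B(k−1)f/C = (3*k**2 + 4*k + 2)/(6*k**3 + 23*k**2 + 34*k + 16) gives s_k = -2**k*(3*k**2 + 4*k + 2)*factorial(k).
s_(k+1) − s_k = -2**k*(6*k**3 + 23*k**2 + 34*k + 16)*factorial(k) = t_k.
s_(n+1) = -2**(n + 1)*(3*n**2 + 10*n + 9)*factorial(n + 1) and s_(2) = -176, so S(n) = -6*2**n*n**3*factorial(n) - 26*2**n*n**2*factorial(n) - 38*2**n*n*factorial(n) - 18*2**n*factorial(n) + 176.

S(n) = - 6 \cdot 2^{n} n^{3} n! - 26 \cdot 2^{n} n^{2} n! - 38 \cdot 2^{n} n n! - 18 \cdot 2^{n} n! + 176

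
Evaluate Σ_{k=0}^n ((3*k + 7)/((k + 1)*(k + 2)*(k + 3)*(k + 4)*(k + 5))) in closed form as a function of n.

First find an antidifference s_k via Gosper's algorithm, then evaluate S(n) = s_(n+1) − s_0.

r(k) = (k + 1)*(3*k + 10)/((k + 6)*(3*k + 7)) after simplifying.
So A=k + 1 and B=k + 6, with C=k + 7/3.
Set up (k + 1)·f(k+1) − (k + 5)·f(k) − (k + 7/3) = 0.
From deg A=1, deg B=1, deg C=1: d=4.
A polynomial solution: f(k) = k*(k + 2)*(k**2 + 8*k + 19)/36.
Certificate R = B(k−1)f/C = k*(k + 2)*(k + 5)*(k**2 + 8*k + 19)/(12*(3*k + 7)) gives s_k = k*(k**2 + 8*k + 19)/(12*(k**3 + 8*k**2 + 19*k + 12)).
Δs = (3*k + 7)/(k**5 + 15*k**4 + 85*k**3 + 225*k**2 + 274*k + 120), as required.
Telescope: S(n) = s_(n+1) − s_(0) = (n**3 + 11*n**2 + 38*n + 28)/(12*(n**3 + 11*n**2 + 38*n + 40)) − (0) = (n**3 + 11*n**2 + 38*n + 28)/(12*(n**3 + 11*n**2 + 38*n + 40)).

S(n) = (n**3 + 11*n**2 + 38*n + 28)/(12*(n**3 + 11*n**2 + 38*n + 40))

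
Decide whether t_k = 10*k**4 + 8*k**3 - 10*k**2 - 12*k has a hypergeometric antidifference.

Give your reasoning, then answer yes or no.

Yes. s_k = k*(2*k**4 - 3*k**3 - 4*k**2 + k + 4).

t_(k+1)/t_k = (5*k**4 + 24*k**3 + 37*k**2 + 16*k - 2)/(k*(5*k**3 + 4*k**2 - 5*k - 6)).
So A=1 and B=1, with C=k**4 + 4*k**3/5 - k**2 - 6*k/5.
Solve (1)·f(k+1) − (1)·f(k) = k**4 + 4*k**3/5 - k**2 - 6*k/5.
d = 5 from the (0,0,4) case.
Solve for f: f(k) = k*(k - 1)*(2*k**3 - k**2 - 5*k - 4)/10 (degree 5 ≤ 5).
Get s_k = R·t_k = k*(2*k**4 - 3*k**3 - 4*k**2 + k + 4) with R(k) = B(k−1)f(k)/C(k) = (k - 1)*(2*k**3 - k**2 - 5*k - 4)/(2*(5*k**3 + 4*k**2 - 5*k - 6)).
s_(k+1) − s_k = 2*k*(5*k**3 + 4*k**2 - 5*k - 6) = t_k.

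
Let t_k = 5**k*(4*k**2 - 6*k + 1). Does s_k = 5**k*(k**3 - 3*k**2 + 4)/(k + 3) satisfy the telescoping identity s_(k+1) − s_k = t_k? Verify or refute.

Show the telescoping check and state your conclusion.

Invalid: residual 5**k*(-8*k**3 - 10*k**2 + 26*k + 2)/(k**2 + 7*k + 12) ≠ 0.

s_(k+1) = 5**(k + 1)*(k**3 - 3*k + 2)/(k + 4)
s_(k+1) − s_k = 5**k*(4*k**4 + 14*k**3 - 3*k**2 - 39*k + 14)/(k**2 + 7*k + 12)
(s_(k+1) − s_k) − t_k = 5**k*(-8*k**3 - 10*k**2 + 26*k + 2)/(k**2 + 7*k + 12)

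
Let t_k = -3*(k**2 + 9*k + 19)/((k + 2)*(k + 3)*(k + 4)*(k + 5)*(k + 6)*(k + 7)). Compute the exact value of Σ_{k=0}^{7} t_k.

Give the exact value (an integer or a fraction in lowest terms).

t_(k+1)/t_k = (k + 2)*(9*k + (k + 1)**2 + 28)/((k + 8)*(k**2 + 9*k + 19)).
Factor: A=k + 2; B=k + 8; C=k**2 + 9*k + 19.
Set up (k + 2)·f(k+1) − (k + 7)·f(k) − (k**2 + 9*k + 19) = 0.
d = 5 from the (1,1,2) case.
Solving with deg f ≤ 5: f(k) = k*(k + 3)*(k + 5)*(k**2 + 12*k + 44)/144.
Get s_k = R·t_k = k*(-k**2 - 12*k - 44)/(48*(k**3 + 12*k**2 + 44*k + 48)) with R(k) = B(k−1)f(k)/C(k) = k*(k + 3)*(k + 5)*(k + 7)*(k**2 + 12*k + 44)/(144*(k**2 + 9*k + 19)).
Check: Δs_k = 3*(-k**2 - 9*k - 19)/(k**6 + 27*k**5 + 295*k**4 + 1665*k**3 + 5104*k**2 + 8028*k + 5040). ✓
Sum = s_(8) − s_(0); s_(8) = -17/840, s_(0) = 0 ⇒ -17/840.

Σ = -17/840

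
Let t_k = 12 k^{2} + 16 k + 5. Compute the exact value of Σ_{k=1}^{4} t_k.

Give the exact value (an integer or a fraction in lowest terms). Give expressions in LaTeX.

Σ = 540

Step 1: r(k) = (12*k**2 + 40*k + 33)/(12*k**2 + 16*k + 5).
Factor: A=1; B=1; C=k**2 + 4*k/3 + 5/12.
f must satisfy (1)·f(k+1) − (1)·f(k) = k**2 + 4*k/3 + 5/12.
From deg A=0, deg B=0, deg C=2: d=3.
A polynomial solution: f(k) = k*(4*k**2 + 2*k - 1)/12.
R(k) = B(k−1)·f(k)/C(k) = k*(4*k**2 + 2*k - 1)/((2*k + 1)*(6*k + 5)); s_k = R·t_k = k*(4*k**2 + 2*k - 1).
s_(k+1) − s_k = 12*k**2 + 16*k + 5 = t_k.
Sum = s_(5) − s_(1); s_(5) = 545, s_(1) = 5 ⇒ 540.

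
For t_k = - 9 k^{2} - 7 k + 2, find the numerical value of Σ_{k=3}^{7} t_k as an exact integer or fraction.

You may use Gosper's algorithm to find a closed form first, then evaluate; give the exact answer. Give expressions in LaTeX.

Ratio r(k) = (9*k**2 + 25*k + 14)/(9*k**2 + 7*k - 2).
Normal form (A,B,C) = (1, 1, k**2 + 7*k/9 - 2/9).
Set up (1)·f(k+1) − (1)·f(k) − (k**2 + 7*k/9 - 2/9) = 0.
deg f ≤ 3 (via 0,0,2).
Solve for f: f(k) = k*(k + 1)*(3*k - 4)/9 (degree 3 ≤ 3).
Get s_k = R·t_k = k*(-3*k**2 + k + 4) with R(k) = B(k−1)f(k)/C(k) = k*(3*k - 4)/(9*k - 2).
Check: Δs_k = -9*k**2 - 7*k + 2. ✓
Σ_(k=3)^(7) t_k = s_(8) − s_(3) = -1440 − (-60) = -1380.

Σ = -1380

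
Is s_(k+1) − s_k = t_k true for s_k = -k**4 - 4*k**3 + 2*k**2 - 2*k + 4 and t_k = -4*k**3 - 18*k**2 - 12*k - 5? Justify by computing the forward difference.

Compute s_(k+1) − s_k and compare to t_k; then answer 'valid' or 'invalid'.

s_(k+1) = -k**4 - 8*k**3 - 16*k**2 - 14*k - 1
s_(k+1) − s_k = -4*k**3 - 18*k**2 - 12*k - 5
(s_(k+1) − s_k) − t_k = 0

Valid — Δs_k = t_k.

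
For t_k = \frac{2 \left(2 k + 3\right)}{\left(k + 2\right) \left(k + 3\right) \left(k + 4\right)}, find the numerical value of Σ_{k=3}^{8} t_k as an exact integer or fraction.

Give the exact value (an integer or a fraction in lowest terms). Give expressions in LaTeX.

Σ = 203/660

Compute t_(k+1)/t_k: get (k + 2)*(2*k + 5)/((k + 5)*(2*k + 3)).
Factor: A=k + 2; B=k + 5; C=k + 3/2.
Key eq: (k + 2)·f(k+1) = (k + 4)·f(k) + (k + 3/2).
d = 2 from the (1,1,1) case.
Coefficient equations give f(k) = k*(7*k + 11)/24.
So s_k = (B(k−1)f/C)·t_k = (k*(k + 4)*(7*k + 11)/(12*(2*k + 3)))·t_k = k*(7*k + 11)/(6*(k + 2)*(k + 3)).
Δs = 2*(2*k + 3)/(k**3 + 9*k**2 + 26*k + 24), as required.
Telescoping: Σ = s_(9) − s_(3) = 37/44 − (8/15) = 203/660.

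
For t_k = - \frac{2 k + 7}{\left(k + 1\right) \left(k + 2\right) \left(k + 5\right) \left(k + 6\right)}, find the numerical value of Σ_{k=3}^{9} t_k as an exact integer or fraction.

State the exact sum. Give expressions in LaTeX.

The ratio is (k + 1)*(k + 5)*(2*k + 9)/((k + 3)*(k + 7)*(2*k + 7)).
Gosper form: A/B · C(k+1)/C(k) with A=k + 1, B=k + 7, C=k**3 + 21*k**2/2 + 73*k/2 + 42.
Key eq: (k + 1)·f(k+1) = (k + 6)·f(k) + (k**3 + 21*k**2/2 + 73*k/2 + 42).
d = 5 from the (1,1,3) case.
A polynomial solution: f(k) = k*(k + 2)*(k + 3)*(k + 4)*(k + 6)/10.
Get s_k = R·t_k = k*(-k - 6)/(5*(k**2 + 6*k + 5)) with R(k) = B(k−1)f(k)/C(k) = k*(k + 2)*(k + 6)**2/(5*(2*k + 7)).
s_(k+1) − s_k = (-2*k - 7)/(k**4 + 14*k**3 + 65*k**2 + 112*k + 60) = t_k.
Sum = s_(10) − s_(3); s_(10) = -32/165, s_(3) = -27/160 ⇒ -133/5280.

Σ = -133/5280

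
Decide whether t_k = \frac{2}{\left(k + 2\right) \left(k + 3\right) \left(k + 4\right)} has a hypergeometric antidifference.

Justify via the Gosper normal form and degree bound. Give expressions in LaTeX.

r(k) = (k + 2)/(k + 5) after simplifying.
Factor: A=k + 2; B=k + 5; C=1.
Key eq: (k + 2)·f(k+1) = (k + 4)·f(k) + (1).
From deg A=1, deg B=1, deg C=0: d=2.
Solving with deg f ≤ 2: f(k) = k*(k + 5)/12.
Then R = B(k−1)f/C = k*(k + 4)*(k + 5)/12, so s_k = R(k)·t_k = k*(k + 5)/(6*(k + 2)*(k + 3)).
Check: Δs_k = 2/(k**3 + 9*k**2 + 26*k + 24). ✓

Yes. s_k = \frac{k \left(k + 5\right)}{6 \left(k + 2\right) \left(k + 3\right)}.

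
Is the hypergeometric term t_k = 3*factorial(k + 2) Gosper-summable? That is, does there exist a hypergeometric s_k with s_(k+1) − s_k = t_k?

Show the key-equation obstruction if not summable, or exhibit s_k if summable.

The ratio is k + 3.
Factor: A=k + 3; B=1; C=1.
f must satisfy (k + 3)·f(k+1) − (1)·f(k) = 1.
d = -1 from the (1,0,0) case.
d = -1 < 0 ⇒ no nonzero polynomial f; not summable.

No; the degree bound rules out any f.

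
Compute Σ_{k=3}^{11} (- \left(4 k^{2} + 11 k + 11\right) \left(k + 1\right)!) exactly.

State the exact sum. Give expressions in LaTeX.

Σ = -317578060440

Ratio r(k) = (k + 2)*(11*k + 4*(k + 1)**2 + 22)/(4*k**2 + 11*k + 11).
Factor: A=k + 2; B=1; C=k**2 + 11*k/4 + 11/4.
Key eq: (k + 2)·f(k+1) = (1)·f(k) + (k**2 + 11*k/4 + 11/4).
deg f ≤ 1 (via 1,0,2).
Solve for f: f(k) = (4*k + 3)/4 (degree 1 ≤ 1).
Certificate R = B(k−1)f/C = (4*k + 3)/(4*k**2 + 11*k + 11) gives s_k = -(4*k + 3)*factorial(k + 1).
Check: Δs_k = -(4*k**2 + 11*k + 11)*factorial(k + 1). ✓
Evaluate s at k=12 and k=3: -317578060800 and -360; difference -317578060440.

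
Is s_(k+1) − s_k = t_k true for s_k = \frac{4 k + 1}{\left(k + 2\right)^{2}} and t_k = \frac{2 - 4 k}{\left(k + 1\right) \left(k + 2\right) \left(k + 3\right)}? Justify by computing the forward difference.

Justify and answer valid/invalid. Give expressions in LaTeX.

Invalid: residual \frac{8 k^{2} + 19 k - 1}{k^{5} + 11 k^{4} + 47 k^{3} + 97 k^{2} + 96 k + 36} ≠ 0.

s_(k+1) = (4*k + 5)/(k + 3)**2
s_(k+1) − s_k = (-4*k**2 - 6*k + 11)/(k**4 + 10*k**3 + 37*k**2 + 60*k + 36)
(s_(k+1) − s_k) − t_k = (8*k**2 + 19*k - 1)/(k**5 + 11*k**4 + 47*k**3 + 97*k**2 + 96*k + 36)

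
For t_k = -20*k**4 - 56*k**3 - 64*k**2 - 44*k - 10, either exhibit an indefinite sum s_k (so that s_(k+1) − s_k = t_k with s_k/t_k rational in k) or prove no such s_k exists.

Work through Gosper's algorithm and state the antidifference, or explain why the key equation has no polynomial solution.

Step 1: r(k) = (10*k**4 + 68*k**3 + 176*k**2 + 210*k + 97)/(10*k**4 + 28*k**3 + 32*k**2 + 22*k + 5).
A = 1, B = 1, C = k**4 + 14*k**3/5 + 16*k**2/5 + 11*k/5 + 1/2.
Need (1)·f(k+1) − (1)·f(k) = k**4 + 14*k**3/5 + 16*k**2/5 + 11*k/5 + 1/2.
d = 5 from the (0,0,4) case.
A polynomial solution: f(k) = k*(2*k**4 + 2*k**3 + 2*k - 1)/10.
So s_k = (B(k−1)f/C)·t_k = (k*(2*k**4 + 2*k**3 + 2*k - 1)/(10*k**4 + 28*k**3 + 32*k**2 + 22*k + 5))·t_k = 2*k*(-2*k**4 - 2*k**3 - 2*k + 1).
Check: Δs_k = -20*k**4 - 56*k**3 - 64*k**2 - 44*k - 10. ✓

s_k = 2*k*(-2*k**4 - 2*k**3 - 2*k + 1)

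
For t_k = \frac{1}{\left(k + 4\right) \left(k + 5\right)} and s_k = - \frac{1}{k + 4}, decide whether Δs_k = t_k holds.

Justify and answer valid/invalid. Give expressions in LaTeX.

s_(k+1) = -1/(k + 5)
s_(k+1) − s_k = 1/((k + 4)*(k + 5))
(s_(k+1) − s_k) − t_k = 0

valid (s_(k+1) − s_k reduces to t_k)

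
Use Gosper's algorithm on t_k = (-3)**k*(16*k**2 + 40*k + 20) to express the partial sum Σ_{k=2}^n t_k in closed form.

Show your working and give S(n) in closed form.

S(n) = 12*(-3)**n*n**2 + 36*(-3)**n*n + 21*(-3)**n + 207

t_(k+1)/t_k = 3*(-4*k**2 - 18*k - 19)/(4*k**2 + 10*k + 5).
Factor: A=-3; B=1; C=k**2 + 5*k/2 + 5/4.
Set up (-3)·f(k+1) − (1)·f(k) − (k**2 + 5*k/2 + 5/4) = 0.
Bound: deg f ≤ 2.
Solving with deg f ≤ 2: f(k) = -(4*k**2 + 4*k - 1)/16.
Certificate R = B(k−1)f/C = -(4*k**2 + 4*k - 1)/(4*(4*k**2 + 10*k + 5)) gives s_k = (-3)**k*(-4*k**2 - 4*k + 1).
Δs = (-3)**k*(16*k**2 + 40*k + 20), as required.
Σ_(k=2)^n t_k = s_(n+1) − s_(2) = (3*(-3)**n*(4*n**2 + 12*n + 7)) − (-207), i.e. 12*(-3)**n*n**2 + 36*(-3)**n*n + 21*(-3)**n + 207.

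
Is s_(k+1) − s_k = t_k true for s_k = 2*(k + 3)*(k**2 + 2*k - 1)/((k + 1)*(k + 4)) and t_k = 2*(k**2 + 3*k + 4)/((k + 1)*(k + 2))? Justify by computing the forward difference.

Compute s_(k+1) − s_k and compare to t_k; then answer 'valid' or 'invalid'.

s_(k+1) = 2*(k + 4)*(2*k + (k + 1)**2 + 1)/((k + 2)*(k + 5))
s_(k+1) − s_k = 2*(k**4 + 12*k**3 + 48*k**2 + 83*k + 62)/(k**4 + 12*k**3 + 49*k**2 + 78*k + 40)
(s_(k+1) − s_k) − t_k = 2*(-3*k**2 - 13*k - 18)/(k**4 + 12*k**3 + 49*k**2 + 78*k + 40)

Invalid: residual 2*(-3*k**2 - 13*k - 18)/(k**4 + 12*k**3 + 49*k**2 + 78*k + 40) ≠ 0.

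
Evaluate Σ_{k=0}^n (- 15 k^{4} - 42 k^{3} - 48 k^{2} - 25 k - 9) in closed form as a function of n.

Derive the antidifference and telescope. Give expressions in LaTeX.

S(n) = - 3 n^{5} - 18 n^{4} - 42 n^{3} - 47 n^{2} - 29 n - 9

Step 1: r(k) = (15*k**4 + 102*k**3 + 264*k**2 + 307*k + 139)/(15*k**4 + 42*k**3 + 48*k**2 + 25*k + 9).
Normal form (A,B,C) = (1, 1, k**4 + 14*k**3/5 + 16*k**2/5 + 5*k/3 + 3/5).
f must satisfy (1)·f(k+1) − (1)·f(k) = k**4 + 14*k**3/5 + 16*k**2/5 + 5*k/3 + 3/5.
deg f ≤ 5 (via 0,0,4).
Solve for f: f(k) = k*(3*k**4 + 3*k**3 - k + 4)/15 (degree 5 ≤ 5).
Then R = B(k−1)f/C = k*(3*k**4 + 3*k**3 - k + 4)/(15*k**4 + 42*k**3 + 48*k**2 + 25*k + 9), so s_k = R(k)·t_k = k*(-3*k**4 - 3*k**3 + k - 4).
Check: Δs_k = -15*k**4 - 42*k**3 - 48*k**2 - 25*k - 9. ✓
s_(n+1) = -3*n**5 - 18*n**4 - 42*n**3 - 47*n**2 - 29*n - 9 and s_(0) = 0, so S(n) = -3*n**5 - 18*n**4 - 42*n**3 - 47*n**2 - 29*n - 9.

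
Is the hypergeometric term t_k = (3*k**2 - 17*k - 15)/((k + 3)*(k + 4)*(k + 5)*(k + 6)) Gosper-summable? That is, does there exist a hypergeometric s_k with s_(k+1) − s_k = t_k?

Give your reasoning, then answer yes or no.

Compute t_(k+1)/t_k: get (k + 3)*(17*k - 3*(k + 1)**2 + 32)/((k + 7)*(-3*k**2 + 17*k + 15)).
Factor: A=k + 3; B=k + 7; C=k**2 - 17*k/3 - 5.
Set up (k + 3)·f(k+1) − (k + 6)·f(k) − (k**2 - 17*k/3 - 5) = 0.
From deg A=1, deg B=1, deg C=2: d=3.
Match coefficients ⇒ f(k) = -k*(3*k + 2)/3.
Certificate R = B(k−1)f/C = -k*(k + 6)*(3*k + 2)/(3*k**2 - 17*k - 15) gives s_k = k*(-3*k - 2)/((k + 3)*(k + 4)*(k + 5)).
Verify: (3*k**2 - 17*k - 15)/(k**4 + 18*k**3 + 119*k**2 + 342*k + 360) matches t_k.

Yes. s_k = k*(-3*k - 2)/((k + 3)*(k + 4)*(k + 5)).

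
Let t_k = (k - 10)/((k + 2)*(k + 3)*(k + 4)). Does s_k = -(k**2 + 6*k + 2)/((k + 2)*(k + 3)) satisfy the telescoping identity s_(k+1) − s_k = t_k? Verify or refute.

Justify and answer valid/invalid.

valid; difference matches t_k

s_(k+1) = (-6*k - (k + 1)**2 - 8)/((k + 3)*(k + 4))
s_(k+1) − s_k = (k - 10)/(k**3 + 9*k**2 + 26*k + 24)
(s_(k+1) − s_k) − t_k = 0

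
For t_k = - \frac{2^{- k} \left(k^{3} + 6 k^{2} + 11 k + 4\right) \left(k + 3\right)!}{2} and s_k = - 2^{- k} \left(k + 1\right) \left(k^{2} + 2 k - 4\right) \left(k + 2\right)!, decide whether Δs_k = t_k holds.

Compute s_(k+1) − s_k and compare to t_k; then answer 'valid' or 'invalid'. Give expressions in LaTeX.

Invalid: residual 2^{- k} \left(k^{3} + 5 k^{2} + 7 k + 5\right) \left(k + 2\right)! ≠ 0.

s_(k+1) = -(k + 2)*(k**2 + 4*k - 1)*factorial(k + 3)/(2*2**k)
s_(k+1) − s_k = -(k**4 + 7*k**3 + 19*k**2 + 23*k + 2)*factorial(k + 2)/(2*2**k)
(s_(k+1) − s_k) − t_k = (k**3 + 5*k**2 + 7*k + 5)*factorial(k + 2)/2**k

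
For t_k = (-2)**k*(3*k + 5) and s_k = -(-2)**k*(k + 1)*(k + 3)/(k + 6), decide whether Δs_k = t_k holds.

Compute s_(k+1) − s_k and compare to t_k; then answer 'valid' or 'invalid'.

s_(k+1) = 2*(-2)**k*(k + 2)*(k + 4)/(k + 7)
s_(k+1) − s_k = (-2)**k*(3*k**3 + 35*k**2 + 119*k + 117)/(k**2 + 13*k + 42)
(s_(k+1) − s_k) − t_k = (-2)**k*(-9*k**2 - 72*k - 93)/(k**2 + 13*k + 42)

Invalid: residual (-2)**k*(-9*k**2 - 72*k - 93)/(k**2 + 13*k + 42) ≠ 0.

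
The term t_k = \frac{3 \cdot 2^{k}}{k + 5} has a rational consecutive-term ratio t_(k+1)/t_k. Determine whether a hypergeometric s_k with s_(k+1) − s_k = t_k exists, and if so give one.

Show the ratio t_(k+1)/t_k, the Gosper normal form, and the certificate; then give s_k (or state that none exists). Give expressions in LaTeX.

none — t_k is not Gosper-summable

Compute t_(k+1)/t_k: get 2*(k + 5)/(k + 6).
A = 2*k + 10, B = k + 6, C = 1.
Set up (2*k + 10)·f(k+1) − (k + 5)·f(k) − (1) = 0.
From deg A=1, deg B=1, deg C=0: d=-1.
d = -1 < 0 ⇒ no nonzero polynomial f; not summable.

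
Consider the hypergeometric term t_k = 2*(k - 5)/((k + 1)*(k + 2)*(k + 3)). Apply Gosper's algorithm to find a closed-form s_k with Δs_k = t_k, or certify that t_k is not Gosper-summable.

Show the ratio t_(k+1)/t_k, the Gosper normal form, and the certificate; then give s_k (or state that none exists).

s_k = 2*k*(-k - 4)/((k + 1)*(k + 2))

r(k) = (k - 4)*(k + 1)/((k - 5)*(k + 4)) after simplifying.
A = k + 1, B = k + 4, C = k - 5.
Set up (k + 1)·f(k+1) − (k + 3)·f(k) − (k - 5) = 0.
Degrees (1,1,1) ⇒ d ≤ 2.
Solve for f: f(k) = -k*(k + 4) (degree 2 ≤ 2).
So s_k = (B(k−1)f/C)·t_k = (-k*(k + 3)*(k + 4)/(k - 5))·t_k = 2*k*(-k - 4)/((k + 1)*(k + 2)).
Check: Δs_k = 2*(k - 5)/(k**3 + 6*k**2 + 11*k + 6). ✓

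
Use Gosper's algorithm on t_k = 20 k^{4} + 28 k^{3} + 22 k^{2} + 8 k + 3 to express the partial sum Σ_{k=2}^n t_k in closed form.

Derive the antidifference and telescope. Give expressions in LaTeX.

Step 1: r(k) = (20*k**4 + 108*k**3 + 226*k**2 + 216*k + 81)/(20*k**4 + 28*k**3 + 22*k**2 + 8*k + 3).
Take A(k)=1, B(k)=1, C(k)=k**4 + 7*k**3/5 + 11*k**2/10 + 2*k/5 + 3/20.
Set up (1)·f(k+1) − (1)·f(k) − (k**4 + 7*k**3/5 + 11*k**2/10 + 2*k/5 + 3/20) = 0.
Bound: deg f ≤ 5.
A polynomial solution: f(k) = k*(4*k**4 - 3*k**3 + 2)/20.
Certificate R = B(k−1)f/C = k*(4*k**4 - 3*k**3 + 2)/(20*k**4 + 28*k**3 + 22*k**2 + 8*k + 3) gives s_k = k*(4*k**4 - 3*k**3 + 2).
Verify: 20*k**4 + 28*k**3 + 22*k**2 + 8*k + 3 matches t_k.
Σ_(k=2)^n t_k = s_(n+1) − s_(2) = (4*n**5 + 17*n**4 + 28*n**3 + 22*n**2 + 10*n + 3) − (84), i.e. 4*n**5 + 17*n**4 + 28*n**3 + 22*n**2 + 10*n - 81.

S(n) = 4 n^{5} + 17 n^{4} + 28 n^{3} + 22 n^{2} + 10 n - 81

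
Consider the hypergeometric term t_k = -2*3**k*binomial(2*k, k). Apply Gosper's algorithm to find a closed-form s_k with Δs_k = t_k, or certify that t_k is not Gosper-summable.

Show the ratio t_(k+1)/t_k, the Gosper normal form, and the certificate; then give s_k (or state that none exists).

no hypergeometric antidifference exists

Compute t_(k+1)/t_k: get 6*(2*k + 1)/(k + 1).
Take A(k)=12*k + 6, B(k)=k + 1, C(k)=1.
f must satisfy (12*k + 6)·f(k+1) − (k)·f(k) = 1.
d = -1 from the (1,1,0) case.
d = -1 < 0 ⇒ no nonzero polynomial f; not summable.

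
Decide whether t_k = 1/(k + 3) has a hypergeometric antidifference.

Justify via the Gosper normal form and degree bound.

No. Not Gosper-summable.

t_(k+1)/t_k = (k + 3)/(k + 4).
Gosper form: A/B · C(k+1)/C(k) with A=k + 3, B=k + 4, C=1.
Set up (k + 3)·f(k+1) − (k + 3)·f(k) − (1) = 0.
Bound: deg f ≤ 0.
Write f(k) = c0. Then LHS − RHS = -1, requiring -1 = 0: contradictory. No certificate.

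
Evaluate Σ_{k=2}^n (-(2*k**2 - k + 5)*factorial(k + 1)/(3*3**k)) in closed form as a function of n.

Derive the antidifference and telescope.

Compute t_(k+1)/t_k: get (k + 2)*(-k + 2*(k + 1)**2 + 4)/(3*(2*k**2 - k + 5)).
Gosper form: A/B · C(k+1)/C(k) with A=k/3 + 2/3, B=1, C=k**2 - k/2 + 5/2.
Need (k/3 + 2/3)·f(k+1) − (1)·f(k) = k**2 - k/2 + 5/2.
From deg A=1, deg B=0, deg C=2: d=1.
Solve for f: f(k) = 3*(2*k - 1)/2 (degree 1 ≤ 1).
So s_k = (B(k−1)f/C)·t_k = (3*(2*k - 1)/(2*k**2 - k + 5))·t_k = -(2*k - 1)*factorial(k + 1)/3**k.
Δs = -(2*k**2 - k + 5)*factorial(k + 1)/(3*3**k), as required.
Telescope: S(n) = s_(n+1) − s_(2) = -3**(-n - 1)*(2*n + 1)*factorial(n + 2) − (-2) = (6*3**n - 2*n**3*factorial(n) - 7*n**2*factorial(n) - 7*n*factorial(n) - 2*factorial(n))/(3*3**n).

S(n) = (6*3**n - 2*n**3*factorial(n) - 7*n**2*factorial(n) - 7*n*factorial(n) - 2*factorial(n))/(3*3**n)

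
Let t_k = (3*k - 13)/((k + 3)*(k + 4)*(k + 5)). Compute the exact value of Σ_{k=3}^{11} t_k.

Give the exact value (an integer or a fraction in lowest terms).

t_(k+1)/t_k = (k + 3)*(3*k - 10)/((k + 6)*(3*k - 13)).
So A=k + 3 and B=k + 6, with C=k - 13/3.
Key eq: (k + 3)·f(k+1) = (k + 5)·f(k) + (k - 13/3).
deg f ≤ 2 (via 1,1,1).
Solving with deg f ≤ 2: f(k) = -k*(k + 25)/18.
Certificate R = B(k−1)f/C = -k*(k + 5)*(k + 25)/(6*(3*k - 13)) gives s_k = k*(-k - 25)/(6*(k + 3)*(k + 4)).
Check: Δs_k = (3*k - 13)/(k**3 + 12*k**2 + 47*k + 60). ✓
Σ_(k=3)^(11) t_k = s_(12) − s_(3) = -37/120 − (-1/3) = 1/40.

Σ = 1/40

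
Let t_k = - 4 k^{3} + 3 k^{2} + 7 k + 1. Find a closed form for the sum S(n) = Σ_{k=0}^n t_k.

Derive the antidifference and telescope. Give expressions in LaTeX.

Step 1: r(k) = (4*k**3 + 9*k**2 - k - 7)/(4*k**3 - 3*k**2 - 7*k - 1).
Gosper form: A/B · C(k+1)/C(k) with A=1, B=1, C=k**3 - 3*k**2/4 - 7*k/4 - 1/4.
Set up (1)·f(k+1) − (1)·f(k) − (k**3 - 3*k**2/4 - 7*k/4 - 1/4) = 0.
d = 4 from the (0,0,3) case.
Solve for f: f(k) = k*(k**3 - 3*k**2 - k + 2)/4 (degree 4 ≤ 4).
Certificate R = B(k−1)f/C = k*(k**3 - 3*k**2 - k + 2)/(4*k**3 - 3*k**2 - 7*k - 1) gives s_k = k*(-k**3 + 3*k**2 + k - 2).
Verify: -4*k**3 + 3*k**2 + 7*k + 1 matches t_k.
Σ_(k=0)^n t_k = s_(n+1) − s_(0) = (-n**4 - n**3 + 4*n**2 + 5*n + 1) − (0), i.e. -n**4 - n**3 + 4*n**2 + 5*n + 1.

S(n) = - n^{4} - n^{3} + 4 n^{2} + 5 n + 1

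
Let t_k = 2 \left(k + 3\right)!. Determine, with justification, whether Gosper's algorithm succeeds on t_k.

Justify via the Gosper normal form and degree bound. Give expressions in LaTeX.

Compute t_(k+1)/t_k: get k + 4.
Take A(k)=k + 4, B(k)=1, C(k)=1.
Need (k + 4)·f(k+1) − (1)·f(k) = 1.
d = -1 from the (1,0,0) case.
Bound -1 < 0, so the key equation has no polynomial solution.

No; the degree bound rules out any f.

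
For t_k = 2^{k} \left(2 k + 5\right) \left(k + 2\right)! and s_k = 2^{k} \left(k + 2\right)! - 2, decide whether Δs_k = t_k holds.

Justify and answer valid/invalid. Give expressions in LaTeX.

valid; difference matches t_k

s_(k+1) = 2**(k + 1)*factorial(k + 3) - 2
s_(k+1) − s_k = 2**k*(2*k + 5)*factorial(k + 2)
(s_(k+1) − s_k) − t_k = 0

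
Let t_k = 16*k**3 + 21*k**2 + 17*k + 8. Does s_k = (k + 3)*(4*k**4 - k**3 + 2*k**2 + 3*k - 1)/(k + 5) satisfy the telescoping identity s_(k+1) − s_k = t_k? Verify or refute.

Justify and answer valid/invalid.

s_(k+1) = (4*k**5 + 31*k**4 + 83*k**3 + 112*k**2 + 87*k + 28)/(k + 6)
s_(k+1) − s_k = (16*k**5 + 173*k**4 + 524*k**3 + 585*k**2 + 418*k + 158)/(k**2 + 11*k + 30)
(s_(k+1) − s_k) − t_k = 2*(-12*k**4 - 102*k**3 - 120*k**2 - 90*k - 41)/(k**2 + 11*k + 30)

Invalid: residual 2*(-12*k**4 - 102*k**3 - 120*k**2 - 90*k - 41)/(k**2 + 11*k + 30) ≠ 0.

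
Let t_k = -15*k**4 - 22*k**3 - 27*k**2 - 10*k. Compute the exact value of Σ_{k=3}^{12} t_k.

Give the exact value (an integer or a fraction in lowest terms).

Σ = -1062210

Compute t_(k+1)/t_k: get (15*k**4 + 82*k**3 + 183*k**2 + 190*k + 74)/(k*(15*k**3 + 22*k**2 + 27*k + 10)).
Take A(k)=1, B(k)=1, C(k)=k**4 + 22*k**3/15 + 9*k**2/5 + 2*k/3.
Key eq: (1)·f(k+1) = (1)·f(k) + (k**4 + 22*k**3/15 + 9*k**2/5 + 2*k/3).
deg f ≤ 5 (via 0,0,4).
Solving with deg f ≤ 5: f(k) = k*(k - 1)*(3*k**3 + k**2 + 4*k + 1)/15.
So s_k = (B(k−1)f/C)·t_k = ((k - 1)*(3*k**3 + k**2 + 4*k + 1)/(15*k**3 + 22*k**2 + 27*k + 10))·t_k = k*(-3*k**4 + 2*k**3 - 3*k**2 + 3*k + 1).
Verify: k*(-15*k**3 - 22*k**2 - 27*k - 10) matches t_k.
Telescoping: Σ = s_(13) − s_(3) = -1062828 − (-618) = -1062210.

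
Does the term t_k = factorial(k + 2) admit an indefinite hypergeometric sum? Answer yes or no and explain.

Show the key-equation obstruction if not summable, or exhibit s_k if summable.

No; the degree bound rules out any f.

Ratio r(k) = k + 3.
Normal form (A,B,C) = (k + 3, 1, 1).
Key eq: (k + 3)·f(k+1) = (1)·f(k) + (1).
From deg A=1, deg B=0, deg C=0: d=-1.
deg f ≤ -1 is impossible — no certificate.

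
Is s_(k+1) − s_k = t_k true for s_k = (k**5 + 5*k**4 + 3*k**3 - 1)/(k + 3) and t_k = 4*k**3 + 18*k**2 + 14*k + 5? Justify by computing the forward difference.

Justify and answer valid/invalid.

Invalid: residual 2*(-3*k**4 - 26*k**3 - 69*k**2 - 46*k - 16)/(k**2 + 7*k + 12) ≠ 0.

s_(k+1) = ((k + 1)**5 + 5*(k + 1)**4 + 3*(k + 1)**3 - 1)/(k + 4)
s_(k+1) − s_k = (4*k**5 + 40*k**4 + 136*k**3 + 181*k**2 + 111*k + 28)/(k**2 + 7*k + 12)
(s_(k+1) − s_k) − t_k = 2*(-3*k**4 - 26*k**3 - 69*k**2 - 46*k - 16)/(k**2 + 7*k + 12)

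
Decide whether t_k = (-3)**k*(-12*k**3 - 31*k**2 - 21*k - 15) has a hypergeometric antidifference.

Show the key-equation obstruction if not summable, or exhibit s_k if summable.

Yes. s_k = (-3)**k*(3*k**3 + k**2 - 3*k + 3).

Compute t_(k+1)/t_k: get 3*(-12*k**3 - 67*k**2 - 119*k - 79)/(12*k**3 + 31*k**2 + 21*k + 15).
So A=-3 and B=1, with C=k**3 + 31*k**2/12 + 7*k/4 + 5/4.
Need (-3)·f(k+1) − (1)·f(k) = k**3 + 31*k**2/12 + 7*k/4 + 5/4.
From deg A=0, deg B=0, deg C=3: d=3.
Solve for f: f(k) = -(3*k**3 + k**2 - 3*k + 3)/12 (degree 3 ≤ 3).
Then R = B(k−1)f/C = -(3*k**3 + k**2 - 3*k + 3)/(12*k**3 + 31*k**2 + 21*k + 15), so s_k = R(k)·t_k = (-3)**k*(3*k**3 + k**2 - 3*k + 3).
Check: Δs_k = (-3)**k*(-12*k**3 - 31*k**2 - 21*k - 15). ✓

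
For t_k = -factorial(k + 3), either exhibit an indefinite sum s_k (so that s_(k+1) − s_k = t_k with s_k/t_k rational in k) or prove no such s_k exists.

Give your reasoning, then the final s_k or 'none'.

Compute t_(k+1)/t_k: get k + 4.
Normal form (A,B,C) = (k + 4, 1, 1).
f must satisfy (k + 4)·f(k+1) − (1)·f(k) = 1.
Degrees (1,0,0) ⇒ d ≤ -1.
deg f ≤ -1 is impossible — no certificate.

no hypergeometric antidifference exists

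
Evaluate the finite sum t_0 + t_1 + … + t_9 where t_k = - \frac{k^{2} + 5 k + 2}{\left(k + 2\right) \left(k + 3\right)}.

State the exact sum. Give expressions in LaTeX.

Σ = -25/3

Compute t_(k+1)/t_k: get (k + 2)*(5*k + (k + 1)**2 + 7)/((k + 4)*(k**2 + 5*k + 2)).
So A=k + 2 and B=k + 4, with C=k**2 + 5*k + 2.
Set up (k + 2)·f(k+1) − (k + 3)·f(k) − (k**2 + 5*k + 2) = 0.
d = 2 from the (1,1,2) case.
Match coefficients ⇒ f(k) = k**2.
Get s_k = R·t_k = -k**2/(k + 2) with R(k) = B(k−1)f(k)/C(k) = k**2*(k + 3)/(k**2 + 5*k + 2).
Check: Δs_k = (-k**2 - 5*k - 2)/(k**2 + 5*k + 6). ✓
Telescoping: Σ = s_(10) − s_(0) = -25/3 − (0) = -25/3.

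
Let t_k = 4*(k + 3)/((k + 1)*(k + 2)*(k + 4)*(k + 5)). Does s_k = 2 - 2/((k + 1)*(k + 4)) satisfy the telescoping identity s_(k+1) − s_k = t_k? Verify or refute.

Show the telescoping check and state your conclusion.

valid (s_(k+1) − s_k reduces to t_k)

s_(k+1) = 2 - 2/((k + 2)*(k + 5))
s_(k+1) − s_k = 4*(k + 3)/(k**4 + 12*k**3 + 49*k**2 + 78*k + 40)
(s_(k+1) − s_k) − t_k = 0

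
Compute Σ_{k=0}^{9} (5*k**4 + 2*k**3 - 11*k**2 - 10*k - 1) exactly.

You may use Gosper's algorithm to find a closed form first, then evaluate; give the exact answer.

Step 1: r(k) = (5*k**4 + 22*k**3 + 25*k**2 - 6*k - 15)/(5*k**4 + 2*k**3 - 11*k**2 - 10*k - 1).
A = 1, B = 1, C = k**4 + 2*k**3/5 - 11*k**2/5 - 2*k - 1/5.
Need (1)·f(k+1) − (1)·f(k) = k**4 + 2*k**3/5 - 11*k**2/5 - 2*k - 1/5.
Bound: deg f ≤ 5.
Coefficient equations give f(k) = k*(k**4 - 2*k**3 - 3*k**2 + k + 2)/5.
So s_k = (B(k−1)f/C)·t_k = (k*(k**4 - 2*k**3 - 3*k**2 + k + 2)/(5*k**4 + 2*k**3 - 11*k**2 - 10*k - 1))·t_k = k*(k**4 - 2*k**3 - 3*k**2 + k + 2).
Δs = 5*k**4 + 2*k**3 - 11*k**2 - 10*k - 1, as required.
Telescoping: Σ = s_(10) − s_(0) = 77120 − (0) = 77120.

Σ = 77120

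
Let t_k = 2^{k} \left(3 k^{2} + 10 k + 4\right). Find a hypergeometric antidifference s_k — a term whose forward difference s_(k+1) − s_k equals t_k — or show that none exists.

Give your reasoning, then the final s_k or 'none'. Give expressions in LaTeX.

The ratio is 2*(3*k**2 + 16*k + 17)/(3*k**2 + 10*k + 4).
Take A(k)=2, B(k)=1, C(k)=k**2 + 10*k/3 + 4/3.
Set up (2)·f(k+1) − (1)·f(k) − (k**2 + 10*k/3 + 4/3) = 0.
From deg A=0, deg B=0, deg C=2: d=2.
Solving with deg f ≤ 2: f(k) = (3*k**2 - 2*k + 2)/3.
Get s_k = R·t_k = 2**k*(3*k**2 - 2*k + 2) with R(k) = B(k−1)f(k)/C(k) = (3*k**2 - 2*k + 2)/(3*k**2 + 10*k + 4).
Verify: 2**k*(3*k**2 + 10*k + 4) matches t_k.

s_k = 2^{k} \left(3 k^{2} - 2 k + 2\right)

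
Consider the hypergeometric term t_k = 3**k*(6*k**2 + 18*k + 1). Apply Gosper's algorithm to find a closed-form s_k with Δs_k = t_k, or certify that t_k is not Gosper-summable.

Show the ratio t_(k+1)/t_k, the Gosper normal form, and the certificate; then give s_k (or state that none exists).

Compute t_(k+1)/t_k: get 3*(6*k**2 + 30*k + 25)/(6*k**2 + 18*k + 1).
Take A(k)=3, B(k)=1, C(k)=k**2 + 3*k + 1/6.
Key eq: (3)·f(k+1) = (1)·f(k) + (k**2 + 3*k + 1/6).
From deg A=0, deg B=0, deg C=2: d=2.
Match coefficients ⇒ f(k) = (3*k**2 - 4)/6.
Then R = B(k−1)f/C = (3*k**2 - 4)/(6*k**2 + 18*k + 1), so s_k = R(k)·t_k = 3**k*(3*k**2 - 4).
Verify: 3**k*(6*k**2 + 18*k + 1) matches t_k.

s_k = 3**k*(3*k**2 - 4)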